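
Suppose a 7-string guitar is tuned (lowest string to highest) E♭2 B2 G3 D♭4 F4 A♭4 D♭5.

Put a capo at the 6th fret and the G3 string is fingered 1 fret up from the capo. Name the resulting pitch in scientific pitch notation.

The capo raises the open G3 by 6 semitones to D♭4; fretting 1 more gives G3 + 6 + 1 = G3 + 7 semitones = D4.

D4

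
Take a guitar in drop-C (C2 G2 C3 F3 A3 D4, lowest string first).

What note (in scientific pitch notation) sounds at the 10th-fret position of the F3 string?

F3 is MIDI 53. Adding 10 gives 63, which is D♯4.
(Equivalently spelled E♭4.)

D♯4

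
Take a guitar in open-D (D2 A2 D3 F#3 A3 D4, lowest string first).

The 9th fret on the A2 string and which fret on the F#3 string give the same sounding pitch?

A2 at fret 9 is A2 + 9 semitones = F#3.
The open F#3 string is 9 semitones above the open A2, so the same pitch on the F#3 string lies at fret 9 − 9 = 0.

0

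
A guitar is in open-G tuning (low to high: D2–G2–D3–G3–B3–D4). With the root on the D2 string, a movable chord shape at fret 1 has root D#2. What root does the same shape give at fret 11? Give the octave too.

C#3

Moving from fret 1 to fret 11 shifts the root by 10 semitones.
D#2 up 10 semitones is C#3.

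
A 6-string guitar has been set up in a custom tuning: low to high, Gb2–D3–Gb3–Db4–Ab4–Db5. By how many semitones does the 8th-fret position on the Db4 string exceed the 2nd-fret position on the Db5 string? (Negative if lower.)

Db4 at fret 8 → A4 (MIDI 69); Db5 at fret 2 → Eb5 (MIDI 75).
69 − 75 = -6, so the two pitches are 6 semitones apart.

-6 semitones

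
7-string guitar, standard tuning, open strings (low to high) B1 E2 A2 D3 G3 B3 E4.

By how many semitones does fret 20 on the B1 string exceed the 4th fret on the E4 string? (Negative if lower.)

-13 semitones

B1 at fret 20 → G3 (MIDI 55); E4 at fret 4 → G♯4 (MIDI 68).
55 − 68 = -13, so the two pitches are 13 semitones apart.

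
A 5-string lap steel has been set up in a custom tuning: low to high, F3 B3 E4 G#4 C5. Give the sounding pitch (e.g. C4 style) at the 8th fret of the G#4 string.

The open G#4 string plus 8 semitones: G#–A–A#–B–C–C#–D–D#–E.
The walk passes from B into C once, so the octave number goes from 4 to 5.

E5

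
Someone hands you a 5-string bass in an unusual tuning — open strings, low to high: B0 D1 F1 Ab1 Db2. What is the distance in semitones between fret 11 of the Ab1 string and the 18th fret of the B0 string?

2 semitones

Ab1 at fret 11 → G2 (MIDI 43); B0 at fret 18 → F2 (MIDI 41).
43 − 41 = 2, so the two pitches are 2 semitones apart, with G2 the higher.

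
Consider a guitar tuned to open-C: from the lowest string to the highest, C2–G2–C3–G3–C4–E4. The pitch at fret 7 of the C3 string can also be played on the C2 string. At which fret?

19

C3 at fret 7 is C3 + 7 semitones = G3.
The open C2 string is 12 semitones below the open C3, so the same pitch on the C2 string lies at fret 7 + 12 = 19.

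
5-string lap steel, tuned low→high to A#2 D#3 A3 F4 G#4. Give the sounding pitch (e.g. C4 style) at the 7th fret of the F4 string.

The open F4 string plus 7 semitones: F–F#–G–G#–A–A#–B–C.
The walk passes from B into C once, so the octave number goes from 4 to 5.

C5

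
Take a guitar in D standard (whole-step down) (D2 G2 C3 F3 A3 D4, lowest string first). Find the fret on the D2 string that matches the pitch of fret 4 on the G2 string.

G2 at fret 4 is G2 + 4 semitones = B2.
The open D2 string is 5 semitones below the open G2, so the same pitch on the D2 string lies at fret 4 + 5 = 9.

9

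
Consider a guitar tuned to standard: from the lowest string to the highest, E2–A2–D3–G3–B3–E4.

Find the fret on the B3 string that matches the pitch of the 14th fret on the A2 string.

Fret 14 on A2 is MIDI 45 + 14 = 59 (B3). On the B3 string (open MIDI 59), that pitch is 59 − 59 = fret 0.

0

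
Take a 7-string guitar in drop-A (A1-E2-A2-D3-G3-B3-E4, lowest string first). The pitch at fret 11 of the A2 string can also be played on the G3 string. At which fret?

1

A2 at fret 11 is A2 + 11 semitones = G♯3.
The open G3 string is 10 semitones above the open A2, so the same pitch on the G3 string lies at fret 11 − 10 = 1.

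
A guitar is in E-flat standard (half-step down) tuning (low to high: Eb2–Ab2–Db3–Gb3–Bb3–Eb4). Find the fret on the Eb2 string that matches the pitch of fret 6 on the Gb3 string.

Fret 6 on Gb3 is MIDI 54 + 6 = 60 (C4). On the Eb2 string (open MIDI 39), that pitch is 60 − 39 = fret 21.

21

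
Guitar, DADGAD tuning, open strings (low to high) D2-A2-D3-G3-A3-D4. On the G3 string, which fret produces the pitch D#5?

D#5 is 20 semitones above the open G3 (G–G#–A–A#–…–C#–D–D#), so it sits at fret 20.

20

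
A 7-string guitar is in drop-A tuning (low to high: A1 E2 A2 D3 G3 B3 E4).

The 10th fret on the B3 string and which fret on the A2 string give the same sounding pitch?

24

Fret 10 on B3 is MIDI 59 + 10 = 69 (A4). On the A2 string (open MIDI 45), that pitch is 69 − 45 = fret 24.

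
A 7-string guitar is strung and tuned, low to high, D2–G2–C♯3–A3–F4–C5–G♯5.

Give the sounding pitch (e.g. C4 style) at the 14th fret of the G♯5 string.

A♯6

The open G♯5 string plus 14 semitones: G#–A–A#–B–…–G#–A–A#.
The walk passes from B into C once, so the octave number goes from 5 to 6.
(Equivalently spelled B♭6.)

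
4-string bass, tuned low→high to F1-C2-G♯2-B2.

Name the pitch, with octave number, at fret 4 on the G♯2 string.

G♯2 is MIDI 44. Adding 4 gives 48, which is C3.

C3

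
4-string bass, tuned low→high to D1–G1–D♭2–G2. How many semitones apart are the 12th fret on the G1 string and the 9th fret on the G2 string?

G1 at fret 12 → G2 (MIDI 43); G2 at fret 9 → E3 (MIDI 52).
43 − 52 = -9, so the two pitches are 9 semitones apart, with E3 the higher.

9 semitones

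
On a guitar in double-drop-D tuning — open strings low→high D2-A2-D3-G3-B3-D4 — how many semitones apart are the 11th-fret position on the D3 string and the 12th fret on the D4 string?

13 semitones

D3 at fret 11 → C#4 (MIDI 61); D4 at fret 12 → D5 (MIDI 74).
61 − 74 = -13, so the two pitches are 13 semitones apart, with D5 the higher.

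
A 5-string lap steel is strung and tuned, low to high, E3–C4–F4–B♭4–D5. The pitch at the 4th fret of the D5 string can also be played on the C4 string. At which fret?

D5 at fret 4 is D5 + 4 semitones = G♭5.
The open C4 string is 14 semitones below the open D5, so the same pitch on the C4 string lies at fret 4 + 14 = 18.

18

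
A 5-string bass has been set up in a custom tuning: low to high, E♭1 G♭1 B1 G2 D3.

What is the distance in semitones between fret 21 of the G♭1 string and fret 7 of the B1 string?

9 semitones

G♭1 at fret 21 → E♭3 (MIDI 51); B1 at fret 7 → G♭2 (MIDI 42).
51 − 42 = 9, so the two pitches are 9 semitones apart, with E♭3 the higher.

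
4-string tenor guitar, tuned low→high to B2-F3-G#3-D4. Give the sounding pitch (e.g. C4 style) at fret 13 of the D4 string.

D4 is MIDI 62. Adding 13 gives 75, which is D#5.
(Equivalently spelled Eb5.)

D#5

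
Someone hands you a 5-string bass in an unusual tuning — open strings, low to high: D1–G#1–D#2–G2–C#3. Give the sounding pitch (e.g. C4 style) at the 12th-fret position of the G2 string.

G2 is MIDI 43. Adding 12 gives 55, which is G3.

G3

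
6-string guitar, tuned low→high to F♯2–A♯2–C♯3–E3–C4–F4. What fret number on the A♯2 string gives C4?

14

C4 is 14 semitones above the open A♯2 (A#–B–C–C#–…–A#–B–C), so it sits at fret 14.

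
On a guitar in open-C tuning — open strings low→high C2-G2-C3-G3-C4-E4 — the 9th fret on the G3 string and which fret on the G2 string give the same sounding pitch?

21

Fret 9 on G3 is MIDI 55 + 9 = 64 (E4). On the G2 string (open MIDI 43), that pitch is 64 − 43 = fret 21.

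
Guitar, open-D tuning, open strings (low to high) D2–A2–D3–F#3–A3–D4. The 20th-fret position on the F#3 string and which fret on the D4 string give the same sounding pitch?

F#3 at fret 20 is F#3 + 20 semitones = D5.
The open D4 string is 8 semitones above the open F#3, so the same pitch on the D4 string lies at fret 20 − 8 = 12.

12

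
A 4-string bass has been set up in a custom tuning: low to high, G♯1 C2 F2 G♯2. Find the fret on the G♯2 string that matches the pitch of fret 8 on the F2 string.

5

Fret 8 on F2 is MIDI 41 + 8 = 49 (C♯3). On the G♯2 string (open MIDI 44), that pitch is 49 − 44 = fret 5.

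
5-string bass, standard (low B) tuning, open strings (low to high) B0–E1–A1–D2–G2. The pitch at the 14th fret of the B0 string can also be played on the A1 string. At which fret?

B0 at fret 14 is B0 + 14 semitones = C#2.
The open A1 string is 10 semitones above the open B0, so the same pitch on the A1 string lies at fret 14 − 10 = 4.

4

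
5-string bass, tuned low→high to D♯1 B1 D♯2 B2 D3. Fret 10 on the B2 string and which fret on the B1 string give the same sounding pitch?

B2 at fret 10 is B2 + 10 semitones = A3.
The open B1 string is 12 semitones below the open B2, so the same pitch on the B1 string lies at fret 10 + 12 = 22.

22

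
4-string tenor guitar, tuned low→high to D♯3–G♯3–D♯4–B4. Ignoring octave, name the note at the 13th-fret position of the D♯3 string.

D♯3 is MIDI 51. Adding 13 gives 64; 64 mod 12 = 4, i.e. E.

E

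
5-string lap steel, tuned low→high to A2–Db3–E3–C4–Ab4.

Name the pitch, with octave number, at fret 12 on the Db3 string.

The open Db3 string plus 12 semitones: Db–D–Eb–E–…–B–C–Db.
The walk passes from B into C once, so the octave number goes from 3 to 4.
(Equivalently spelled C#4.)

Db4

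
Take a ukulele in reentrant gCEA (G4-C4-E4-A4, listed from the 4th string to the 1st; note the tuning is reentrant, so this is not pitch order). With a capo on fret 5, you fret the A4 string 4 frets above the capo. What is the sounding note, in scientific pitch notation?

The capo raises the open A4 by 5 semitones to D5; fretting 4 more gives A4 + 5 + 4 = A4 + 9 semitones = F♯5.
(Also written G♭.)

F♯5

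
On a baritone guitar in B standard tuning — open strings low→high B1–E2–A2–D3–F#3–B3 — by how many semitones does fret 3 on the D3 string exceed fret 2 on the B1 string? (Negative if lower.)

D3 at fret 3 → F3 (MIDI 53); B1 at fret 2 → C#2 (MIDI 37).
53 − 37 = 16, so the two pitches are 16 semitones apart.

16 semitones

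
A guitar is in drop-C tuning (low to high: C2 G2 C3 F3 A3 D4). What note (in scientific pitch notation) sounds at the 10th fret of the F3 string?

D#4

Each fret is one semitone, so F3 + 10 = D#4.
(Equivalently spelled Eb4.)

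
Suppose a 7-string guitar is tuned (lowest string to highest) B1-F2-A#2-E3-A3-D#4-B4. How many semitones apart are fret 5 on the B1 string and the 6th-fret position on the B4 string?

37 semitones

B1 at fret 5 → E2 (MIDI 40); B4 at fret 6 → F5 (MIDI 77).
40 − 77 = -37, so the two pitches are 37 semitones apart, with F5 the higher.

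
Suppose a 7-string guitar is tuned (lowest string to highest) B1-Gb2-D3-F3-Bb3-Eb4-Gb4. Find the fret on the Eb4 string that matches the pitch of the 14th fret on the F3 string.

F3 at fret 14 is F3 + 14 semitones = G4.
The open Eb4 string is 10 semitones above the open F3, so the same pitch on the Eb4 string lies at fret 14 − 10 = 4.

4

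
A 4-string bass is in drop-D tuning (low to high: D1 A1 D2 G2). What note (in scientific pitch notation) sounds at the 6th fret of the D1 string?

Each fret is one semitone, so D1 + 6 = G#1.

G#1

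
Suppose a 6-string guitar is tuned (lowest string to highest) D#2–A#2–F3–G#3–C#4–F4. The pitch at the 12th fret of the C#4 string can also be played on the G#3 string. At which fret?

17

Fret 12 on C#4 is MIDI 61 + 12 = 73 (C#5). On the G#3 string (open MIDI 56), that pitch is 73 − 56 = fret 17.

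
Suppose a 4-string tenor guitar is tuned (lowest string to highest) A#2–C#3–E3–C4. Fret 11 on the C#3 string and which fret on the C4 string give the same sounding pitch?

0

Fret 11 on C#3 is MIDI 49 + 11 = 60 (C4). On the C4 string (open MIDI 60), that pitch is 60 − 60 = fret 0.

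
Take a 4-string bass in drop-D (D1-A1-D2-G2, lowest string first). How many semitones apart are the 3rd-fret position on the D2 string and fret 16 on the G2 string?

D2 at fret 3 → F2 (MIDI 41); G2 at fret 16 → B3 (MIDI 59).
41 − 59 = -18, so the two pitches are 18 semitones apart, with B3 the higher.

18 semitones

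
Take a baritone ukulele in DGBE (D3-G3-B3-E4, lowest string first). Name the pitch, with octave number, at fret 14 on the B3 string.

Each fret is one semitone, so B3 + 14 = C♯5.
(Equivalently spelled D♭5.)

C♯5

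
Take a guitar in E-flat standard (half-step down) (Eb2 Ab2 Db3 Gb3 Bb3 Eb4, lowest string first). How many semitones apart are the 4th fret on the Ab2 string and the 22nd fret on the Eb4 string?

37 semitones

Ab2 at fret 4 → C3 (MIDI 48); Eb4 at fret 22 → Db6 (MIDI 85).
48 − 85 = -37, so the two pitches are 37 semitones apart, with Db6 the higher.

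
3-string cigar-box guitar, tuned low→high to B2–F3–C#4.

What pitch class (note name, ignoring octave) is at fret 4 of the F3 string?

F3 is MIDI 53. Adding 4 gives 57; 57 mod 12 = 9, i.e. A.

A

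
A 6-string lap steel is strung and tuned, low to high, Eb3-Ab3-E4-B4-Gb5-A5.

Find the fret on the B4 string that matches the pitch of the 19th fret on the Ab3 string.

4

Ab3 at fret 19 is Ab3 + 19 semitones = Eb5.
The open B4 string is 15 semitones above the open Ab3, so the same pitch on the B4 string lies at fret 19 − 15 = 4.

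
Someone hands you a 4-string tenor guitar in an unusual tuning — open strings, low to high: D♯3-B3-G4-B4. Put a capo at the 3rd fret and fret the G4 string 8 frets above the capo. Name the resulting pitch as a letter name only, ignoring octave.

F♯

The capo raises the open G4 by 3 semitones to A♯4; fretting 8 more gives G4 + 3 + 8 = G4 + 11 semitones, landing on F♯.
(Also written G♭.)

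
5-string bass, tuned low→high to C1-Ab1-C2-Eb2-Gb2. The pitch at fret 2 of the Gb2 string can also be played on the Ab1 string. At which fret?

12

Fret 2 on Gb2 is MIDI 42 + 2 = 44 (Ab2). On the Ab1 string (open MIDI 32), that pitch is 44 − 32 = fret 12.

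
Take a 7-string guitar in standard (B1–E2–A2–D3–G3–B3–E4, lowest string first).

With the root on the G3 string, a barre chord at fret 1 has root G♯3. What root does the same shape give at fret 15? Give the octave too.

Moving from fret 1 to fret 15 shifts the root by 14 semitones.
G♯3 up 14 semitones is A♯4.

A♯4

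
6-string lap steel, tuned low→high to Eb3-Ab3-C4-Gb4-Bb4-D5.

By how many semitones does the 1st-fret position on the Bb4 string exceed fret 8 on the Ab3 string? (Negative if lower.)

Bb4 at fret 1 → B4 (MIDI 71); Ab3 at fret 8 → E4 (MIDI 64).
71 − 64 = 7, so the two pitches are 7 semitones apart.

7 semitones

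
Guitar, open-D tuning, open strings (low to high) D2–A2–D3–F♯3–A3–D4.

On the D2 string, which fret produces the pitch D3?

D3 is 12 semitones above the open D2 (D–D#–E–F–…–C–C#–D), so it sits at fret 12.

12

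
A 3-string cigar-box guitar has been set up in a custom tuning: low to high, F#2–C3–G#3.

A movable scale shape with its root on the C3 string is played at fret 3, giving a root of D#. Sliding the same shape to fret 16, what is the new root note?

Moving from fret 3 to fret 16 shifts the root by 13 semitones.
D# up 13 semitones is E.

E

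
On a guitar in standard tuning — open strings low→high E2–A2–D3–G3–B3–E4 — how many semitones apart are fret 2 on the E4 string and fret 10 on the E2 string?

16 semitones

E4 at fret 2 → F♯4 (MIDI 66); E2 at fret 10 → D3 (MIDI 50).
66 − 50 = 16, so the two pitches are 16 semitones apart, with F♯4 the higher.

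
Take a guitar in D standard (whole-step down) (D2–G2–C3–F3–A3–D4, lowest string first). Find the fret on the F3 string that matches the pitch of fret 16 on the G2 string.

Fret 16 on G2 is MIDI 43 + 16 = 59 (B3). On the F3 string (open MIDI 53), that pitch is 59 − 53 = fret 6.

6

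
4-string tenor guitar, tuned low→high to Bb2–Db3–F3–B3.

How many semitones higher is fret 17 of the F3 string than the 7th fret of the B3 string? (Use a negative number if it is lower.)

4 semitones

F3 at fret 17 → Bb4 (MIDI 70); B3 at fret 7 → Gb4 (MIDI 66).
70 − 66 = 4, so the two pitches are 4 semitones apart.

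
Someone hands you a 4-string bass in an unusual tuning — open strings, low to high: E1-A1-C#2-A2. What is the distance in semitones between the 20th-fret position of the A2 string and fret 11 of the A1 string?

A2 at fret 20 → F4 (MIDI 65); A1 at fret 11 → G#2 (MIDI 44).
65 − 44 = 21, so the two pitches are 21 semitones apart, with F4 the higher.

21 semitones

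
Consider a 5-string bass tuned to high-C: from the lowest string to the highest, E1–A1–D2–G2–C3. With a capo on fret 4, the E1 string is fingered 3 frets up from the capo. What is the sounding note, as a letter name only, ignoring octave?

B

The capo raises the open E1 by 4 semitones to G#1; fretting 3 more gives E1 + 4 + 3 = E1 + 7 semitones, landing on B.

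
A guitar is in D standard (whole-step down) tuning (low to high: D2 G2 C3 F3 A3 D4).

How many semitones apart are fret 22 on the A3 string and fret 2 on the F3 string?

A3 at fret 22 → G5 (MIDI 79); F3 at fret 2 → G3 (MIDI 55).
79 − 55 = 24, so the two pitches are 24 semitones apart, with G5 the higher.

24 semitones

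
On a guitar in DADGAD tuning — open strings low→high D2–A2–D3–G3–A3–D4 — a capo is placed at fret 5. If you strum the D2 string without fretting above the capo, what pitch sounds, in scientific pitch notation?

The capo raises the open D2 by 5 semitones to G2; fretting 0 more gives D2 + 5 + 0 = D2 + 5 semitones = G2.

G2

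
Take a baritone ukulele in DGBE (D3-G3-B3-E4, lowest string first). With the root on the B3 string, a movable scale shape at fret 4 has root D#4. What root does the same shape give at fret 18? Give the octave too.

Moving from fret 4 to fret 18 shifts the root by 14 semitones.
D#4 up 14 semitones is F5.

F5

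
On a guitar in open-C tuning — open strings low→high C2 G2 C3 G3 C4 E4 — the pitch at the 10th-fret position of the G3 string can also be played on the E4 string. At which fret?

1

G3 at fret 10 is G3 + 10 semitones = F4.
The open E4 string is 9 semitones above the open G3, so the same pitch on the E4 string lies at fret 10 − 9 = 1.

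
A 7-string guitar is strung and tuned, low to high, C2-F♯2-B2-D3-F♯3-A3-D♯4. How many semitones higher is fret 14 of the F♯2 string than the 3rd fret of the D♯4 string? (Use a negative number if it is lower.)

-10 semitones

F♯2 at fret 14 → G♯3 (MIDI 56); D♯4 at fret 3 → F♯4 (MIDI 66).
56 − 66 = -10, so the two pitches are 10 semitones apart.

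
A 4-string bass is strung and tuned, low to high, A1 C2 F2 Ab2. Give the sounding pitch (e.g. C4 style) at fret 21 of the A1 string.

Each fret is one semitone, so A1 + 21 = Gb3.

Gb3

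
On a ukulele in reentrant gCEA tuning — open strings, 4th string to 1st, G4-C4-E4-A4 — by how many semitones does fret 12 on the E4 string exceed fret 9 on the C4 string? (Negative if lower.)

7 semitones

E4 at fret 12 → E5 (MIDI 76); C4 at fret 9 → A4 (MIDI 69).
76 − 69 = 7, so the two pitches are 7 semitones apart.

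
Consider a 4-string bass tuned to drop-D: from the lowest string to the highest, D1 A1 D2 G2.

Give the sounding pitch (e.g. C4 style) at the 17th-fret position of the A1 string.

Each fret is one semitone, so A1 + 17 = D3.

D3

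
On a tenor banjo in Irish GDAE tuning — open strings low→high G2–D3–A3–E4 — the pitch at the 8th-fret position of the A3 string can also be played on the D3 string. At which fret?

A3 at fret 8 is A3 + 8 semitones = F4.
The open D3 string is 7 semitones below the open A3, so the same pitch on the D3 string lies at fret 8 + 7 = 15.

15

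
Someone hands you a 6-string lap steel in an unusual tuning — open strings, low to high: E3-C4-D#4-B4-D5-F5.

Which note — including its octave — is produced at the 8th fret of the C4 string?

C4 is MIDI 60. Adding 8 gives 68, which is G#4.
(Equivalently spelled Ab4.)

G#4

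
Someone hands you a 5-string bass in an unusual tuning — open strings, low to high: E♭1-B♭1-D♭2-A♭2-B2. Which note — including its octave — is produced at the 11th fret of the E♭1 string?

Each fret is one semitone, so E♭1 + 11 = D2.

D2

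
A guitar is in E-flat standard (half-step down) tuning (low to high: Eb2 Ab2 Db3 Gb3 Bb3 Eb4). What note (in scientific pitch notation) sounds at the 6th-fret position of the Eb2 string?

The open Eb2 string plus 6 semitones: Eb–E–F–Gb–G–Ab–A.
No B→C boundary is crossed, so the octave stays at 2.

A2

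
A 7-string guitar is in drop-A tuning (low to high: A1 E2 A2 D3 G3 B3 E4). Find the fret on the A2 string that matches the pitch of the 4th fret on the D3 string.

D3 at fret 4 is D3 + 4 semitones = F#3.
The open A2 string is 5 semitones below the open D3, so the same pitch on the A2 string lies at fret 4 + 5 = 9.

9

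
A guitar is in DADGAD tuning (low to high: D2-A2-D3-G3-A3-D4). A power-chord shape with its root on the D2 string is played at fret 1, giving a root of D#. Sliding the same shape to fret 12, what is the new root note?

Moving from fret 1 to fret 12 shifts the root by 11 semitones.
D# up 11 semitones is D.

D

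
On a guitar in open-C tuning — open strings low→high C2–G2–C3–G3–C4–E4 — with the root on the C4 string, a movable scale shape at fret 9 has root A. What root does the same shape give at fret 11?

B

Moving from fret 9 to fret 11 shifts the root by 2 semitones.
A up 2 semitones is B.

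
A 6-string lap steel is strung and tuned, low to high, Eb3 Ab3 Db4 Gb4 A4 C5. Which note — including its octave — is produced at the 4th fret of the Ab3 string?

Ab3 is MIDI 56. Adding 4 gives 60, which is C4.

C4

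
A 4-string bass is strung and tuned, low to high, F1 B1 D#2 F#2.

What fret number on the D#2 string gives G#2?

5

G#2 is 5 semitones above the open D#2 (D#–E–F–F#–G–G#), so it sits at fret 5.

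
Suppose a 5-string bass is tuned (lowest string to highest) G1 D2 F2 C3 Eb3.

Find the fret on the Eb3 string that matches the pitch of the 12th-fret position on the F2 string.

Fret 12 on F2 is MIDI 41 + 12 = 53 (F3). On the Eb3 string (open MIDI 51), that pitch is 53 − 51 = fret 2.

2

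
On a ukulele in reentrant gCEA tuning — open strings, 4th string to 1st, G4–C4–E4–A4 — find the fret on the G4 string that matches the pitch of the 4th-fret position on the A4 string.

A4 at fret 4 is A4 + 4 semitones = C♯5.
The open G4 string is 2 semitones below the open A4, so the same pitch on the G4 string lies at fret 4 + 2 = 6.

6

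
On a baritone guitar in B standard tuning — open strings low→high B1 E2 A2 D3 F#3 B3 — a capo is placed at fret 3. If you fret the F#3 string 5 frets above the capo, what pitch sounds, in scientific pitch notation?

D4

The capo raises the open F#3 by 3 semitones to A3; fretting 5 more gives F#3 + 3 + 5 = F#3 + 8 semitones = D4.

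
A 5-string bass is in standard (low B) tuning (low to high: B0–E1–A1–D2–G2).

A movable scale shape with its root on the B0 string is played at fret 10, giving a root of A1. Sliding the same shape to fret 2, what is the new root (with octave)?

Moving from fret 10 to fret 2 shifts the root by -8 semitones.
A1 down 8 semitones is C#1.

C#1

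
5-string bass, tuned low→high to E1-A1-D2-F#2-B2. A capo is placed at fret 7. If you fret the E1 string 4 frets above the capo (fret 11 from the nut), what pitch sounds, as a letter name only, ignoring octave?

D#

The capo raises the open E1 by 7 semitones to B1; fretting 4 more gives E1 + 7 + 4 = E1 + 11 semitones, landing on D#.
(Also written Eb.)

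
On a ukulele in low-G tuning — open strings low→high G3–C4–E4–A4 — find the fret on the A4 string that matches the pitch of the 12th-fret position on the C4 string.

3

C4 at fret 12 is C4 + 12 semitones = C5.
The open A4 string is 9 semitones above the open C4, so the same pitch on the A4 string lies at fret 12 − 9 = 3.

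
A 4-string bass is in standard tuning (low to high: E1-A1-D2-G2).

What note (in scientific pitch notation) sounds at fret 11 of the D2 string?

C#3

Each fret is one semitone, so D2 + 11 = C#3.
(Equivalently spelled Db3.)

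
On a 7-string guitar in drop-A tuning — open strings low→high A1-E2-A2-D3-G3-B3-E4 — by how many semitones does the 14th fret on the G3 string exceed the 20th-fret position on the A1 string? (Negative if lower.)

16 semitones

G3 at fret 14 → A4 (MIDI 69); A1 at fret 20 → F3 (MIDI 53).
69 − 53 = 16, so the two pitches are 16 semitones apart.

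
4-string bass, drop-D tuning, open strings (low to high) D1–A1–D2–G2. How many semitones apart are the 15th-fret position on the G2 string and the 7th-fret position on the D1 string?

25 semitones

G2 at fret 15 → A#3 (MIDI 58); D1 at fret 7 → A1 (MIDI 33).
58 − 33 = 25, so the two pitches are 25 semitones apart, with A#3 the higher.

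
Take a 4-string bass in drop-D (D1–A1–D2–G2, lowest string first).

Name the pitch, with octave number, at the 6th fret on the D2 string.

G#2

Each fret is one semitone, so D2 + 6 = G#2.
(Equivalently spelled Ab2.)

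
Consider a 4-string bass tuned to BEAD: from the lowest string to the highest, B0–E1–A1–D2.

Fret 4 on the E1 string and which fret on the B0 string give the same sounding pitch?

9

E1 at fret 4 is E1 + 4 semitones = G♯1.
The open B0 string is 5 semitones below the open E1, so the same pitch on the B0 string lies at fret 4 + 5 = 9.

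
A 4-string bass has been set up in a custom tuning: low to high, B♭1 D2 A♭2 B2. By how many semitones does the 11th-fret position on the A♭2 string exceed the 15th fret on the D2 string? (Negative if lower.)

A♭2 at fret 11 → G3 (MIDI 55); D2 at fret 15 → F3 (MIDI 53).
55 − 53 = 2, so the two pitches are 2 semitones apart.

2 semitones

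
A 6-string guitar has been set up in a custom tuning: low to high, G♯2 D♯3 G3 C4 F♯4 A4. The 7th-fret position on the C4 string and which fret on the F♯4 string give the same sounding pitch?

1

C4 at fret 7 is C4 + 7 semitones = G4.
The open F♯4 string is 6 semitones above the open C4, so the same pitch on the F♯4 string lies at fret 7 − 6 = 1.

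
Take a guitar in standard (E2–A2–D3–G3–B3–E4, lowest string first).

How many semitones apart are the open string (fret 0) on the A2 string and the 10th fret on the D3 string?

15 semitones

A2 at fret 0 → A2 (MIDI 45); D3 at fret 10 → C4 (MIDI 60).
45 − 60 = -15, so the two pitches are 15 semitones apart, with C4 the higher.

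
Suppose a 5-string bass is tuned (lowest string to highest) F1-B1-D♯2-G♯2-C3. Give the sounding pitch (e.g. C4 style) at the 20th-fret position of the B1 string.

B1 is MIDI 35. Adding 20 gives 55, which is G3.

G3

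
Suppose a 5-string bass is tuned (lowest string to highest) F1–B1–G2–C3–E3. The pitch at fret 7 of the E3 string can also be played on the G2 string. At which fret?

16

E3 at fret 7 is E3 + 7 semitones = B3.
The open G2 string is 9 semitones below the open E3, so the same pitch on the G2 string lies at fret 7 + 9 = 16.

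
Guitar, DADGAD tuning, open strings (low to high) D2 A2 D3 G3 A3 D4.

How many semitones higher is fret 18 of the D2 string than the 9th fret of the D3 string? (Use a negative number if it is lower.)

D2 at fret 18 → G♯3 (MIDI 56); D3 at fret 9 → B3 (MIDI 59).
56 − 59 = -3, so the two pitches are 3 semitones apart.

-3 semitones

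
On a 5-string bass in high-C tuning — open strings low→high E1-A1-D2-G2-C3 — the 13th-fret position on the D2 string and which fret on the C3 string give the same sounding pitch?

3

Fret 13 on D2 is MIDI 38 + 13 = 51 (D♯3). On the C3 string (open MIDI 48), that pitch is 51 − 48 = fret 3.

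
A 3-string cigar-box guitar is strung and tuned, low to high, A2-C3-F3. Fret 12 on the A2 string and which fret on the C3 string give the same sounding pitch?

9

A2 at fret 12 is A2 + 12 semitones = A3.
The open C3 string is 3 semitones above the open A2, so the same pitch on the C3 string lies at fret 12 − 3 = 9.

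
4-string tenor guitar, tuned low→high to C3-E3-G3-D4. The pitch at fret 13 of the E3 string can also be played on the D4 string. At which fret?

Fret 13 on E3 is MIDI 52 + 13 = 65 (F4). On the D4 string (open MIDI 62), that pitch is 65 − 62 = fret 3.

3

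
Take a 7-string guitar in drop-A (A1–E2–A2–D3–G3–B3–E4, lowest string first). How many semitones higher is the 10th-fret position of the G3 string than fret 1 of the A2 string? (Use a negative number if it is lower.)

G3 at fret 10 → F4 (MIDI 65); A2 at fret 1 → A#2 (MIDI 46).
65 − 46 = 19, so the two pitches are 19 semitones apart.

19 semitones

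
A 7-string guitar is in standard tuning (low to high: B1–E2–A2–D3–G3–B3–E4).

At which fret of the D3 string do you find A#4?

20

A#4 is 20 semitones above the open D3 (D–D#–E–F–…–G#–A–A#), so it sits at fret 20.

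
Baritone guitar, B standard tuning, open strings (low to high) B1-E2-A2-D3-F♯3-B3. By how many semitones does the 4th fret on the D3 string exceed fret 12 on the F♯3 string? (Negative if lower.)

-12 semitones

D3 at fret 4 → F♯3 (MIDI 54); F♯3 at fret 12 → F♯4 (MIDI 66).
54 − 66 = -12, so the two pitches are 12 semitones apart.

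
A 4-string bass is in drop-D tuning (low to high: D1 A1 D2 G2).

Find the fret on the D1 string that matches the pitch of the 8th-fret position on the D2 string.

20

Fret 8 on D2 is MIDI 38 + 8 = 46 (A♯2). On the D1 string (open MIDI 26), that pitch is 46 − 26 = fret 20.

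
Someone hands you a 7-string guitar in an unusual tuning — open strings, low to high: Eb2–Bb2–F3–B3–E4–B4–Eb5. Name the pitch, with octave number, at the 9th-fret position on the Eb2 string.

C3

Each fret is one semitone, so Eb2 + 9 = C3.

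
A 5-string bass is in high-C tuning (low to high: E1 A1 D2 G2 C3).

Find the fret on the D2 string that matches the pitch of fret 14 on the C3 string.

Fret 14 on C3 is MIDI 48 + 14 = 62 (D4). On the D2 string (open MIDI 38), that pitch is 62 − 38 = fret 24.

24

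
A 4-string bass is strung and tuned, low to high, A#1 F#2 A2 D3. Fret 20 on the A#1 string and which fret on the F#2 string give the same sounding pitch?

12

A#1 at fret 20 is A#1 + 20 semitones = F#3.
The open F#2 string is 8 semitones above the open A#1, so the same pitch on the F#2 string lies at fret 20 − 8 = 12.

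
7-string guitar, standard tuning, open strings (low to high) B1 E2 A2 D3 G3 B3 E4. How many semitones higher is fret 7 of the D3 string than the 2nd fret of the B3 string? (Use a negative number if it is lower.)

-4 semitones

D3 at fret 7 → A3 (MIDI 57); B3 at fret 2 → C#4 (MIDI 61).
57 − 61 = -4, so the two pitches are 4 semitones apart.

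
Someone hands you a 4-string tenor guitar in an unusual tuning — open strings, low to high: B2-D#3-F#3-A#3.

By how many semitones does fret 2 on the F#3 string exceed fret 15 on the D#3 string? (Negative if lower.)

F#3 at fret 2 → G#3 (MIDI 56); D#3 at fret 15 → F#4 (MIDI 66).
56 − 66 = -10, so the two pitches are 10 semitones apart.

-10 semitones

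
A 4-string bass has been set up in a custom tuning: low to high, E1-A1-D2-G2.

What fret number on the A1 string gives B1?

B1 is 2 semitones above the open A1 (A–A#–B), so it sits at fret 2.

2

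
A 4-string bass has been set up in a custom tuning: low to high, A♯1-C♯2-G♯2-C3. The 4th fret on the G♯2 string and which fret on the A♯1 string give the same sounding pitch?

Fret 4 on G♯2 is MIDI 44 + 4 = 48 (C3). On the A♯1 string (open MIDI 34), that pitch is 48 − 34 = fret 14.

14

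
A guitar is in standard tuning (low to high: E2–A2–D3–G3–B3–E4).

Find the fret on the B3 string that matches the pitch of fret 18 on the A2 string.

4

Fret 18 on A2 is MIDI 45 + 18 = 63 (D#4). On the B3 string (open MIDI 59), that pitch is 63 − 59 = fret 4.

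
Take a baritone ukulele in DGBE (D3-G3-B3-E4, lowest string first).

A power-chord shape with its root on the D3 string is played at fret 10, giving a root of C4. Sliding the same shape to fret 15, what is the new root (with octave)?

F4

Moving from fret 10 to fret 15 shifts the root by 5 semitones.
C4 up 5 semitones is F4.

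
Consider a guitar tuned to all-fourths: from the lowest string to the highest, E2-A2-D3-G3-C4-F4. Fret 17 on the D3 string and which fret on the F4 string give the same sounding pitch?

2

Fret 17 on D3 is MIDI 50 + 17 = 67 (G4). On the F4 string (open MIDI 65), that pitch is 67 − 65 = fret 2.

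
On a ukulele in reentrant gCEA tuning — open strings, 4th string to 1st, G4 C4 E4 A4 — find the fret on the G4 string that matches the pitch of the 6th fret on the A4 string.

8

Fret 6 on A4 is MIDI 69 + 6 = 75 (D#5). On the G4 string (open MIDI 67), that pitch is 75 − 67 = fret 8.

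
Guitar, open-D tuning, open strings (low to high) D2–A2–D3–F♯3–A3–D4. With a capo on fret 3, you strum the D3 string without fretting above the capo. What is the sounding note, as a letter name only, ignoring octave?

F

The capo raises the open D3 by 3 semitones to F3; fretting 0 more gives D3 + 3 + 0 = D3 + 3 semitones, landing on F.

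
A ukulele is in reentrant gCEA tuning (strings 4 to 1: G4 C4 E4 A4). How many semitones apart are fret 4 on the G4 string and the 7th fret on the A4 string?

G4 at fret 4 → B4 (MIDI 71); A4 at fret 7 → E5 (MIDI 76).
71 − 76 = -5, so the two pitches are 5 semitones apart, with E5 the higher.

5 semitones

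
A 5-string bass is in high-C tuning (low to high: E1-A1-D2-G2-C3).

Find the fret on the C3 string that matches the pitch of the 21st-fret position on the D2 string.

Fret 21 on D2 is MIDI 38 + 21 = 59 (B3). On the C3 string (open MIDI 48), that pitch is 59 − 48 = fret 11.

11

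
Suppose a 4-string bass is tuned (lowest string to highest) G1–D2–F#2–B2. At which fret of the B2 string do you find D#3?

4

D#3 is 4 semitones above the open B2 (B–C–C#–D–D#), so it sits at fret 4.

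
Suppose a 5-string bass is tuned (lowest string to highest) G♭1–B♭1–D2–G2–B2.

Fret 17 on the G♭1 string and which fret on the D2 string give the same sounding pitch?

Fret 17 on G♭1 is MIDI 30 + 17 = 47 (B2). On the D2 string (open MIDI 38), that pitch is 47 − 38 = fret 9.

9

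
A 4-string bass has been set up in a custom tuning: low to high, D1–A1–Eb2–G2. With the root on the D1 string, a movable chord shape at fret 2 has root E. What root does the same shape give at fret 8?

Moving from fret 2 to fret 8 shifts the root by 6 semitones.
E up 6 semitones is Bb.

Bb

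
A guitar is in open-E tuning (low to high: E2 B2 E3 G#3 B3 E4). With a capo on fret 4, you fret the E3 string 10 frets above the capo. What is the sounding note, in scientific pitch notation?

F#4

The capo raises the open E3 by 4 semitones to G#3; fretting 10 more gives E3 + 4 + 10 = E3 + 14 semitones = F#4.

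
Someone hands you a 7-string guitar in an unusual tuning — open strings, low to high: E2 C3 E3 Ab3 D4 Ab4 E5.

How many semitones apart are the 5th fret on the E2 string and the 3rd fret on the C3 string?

E2 at fret 5 → A2 (MIDI 45); C3 at fret 3 → Eb3 (MIDI 51).
45 − 51 = -6, so the two pitches are 6 semitones apart, with Eb3 the higher.

6 semitones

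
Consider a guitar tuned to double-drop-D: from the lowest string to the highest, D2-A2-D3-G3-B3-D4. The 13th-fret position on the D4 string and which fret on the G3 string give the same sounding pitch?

20

Fret 13 on D4 is MIDI 62 + 13 = 75 (D#5). On the G3 string (open MIDI 55), that pitch is 75 − 55 = fret 20.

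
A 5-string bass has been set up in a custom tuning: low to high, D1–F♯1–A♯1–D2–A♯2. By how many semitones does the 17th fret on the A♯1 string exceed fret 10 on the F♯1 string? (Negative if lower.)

A♯1 at fret 17 → D♯3 (MIDI 51); F♯1 at fret 10 → E2 (MIDI 40).
51 − 40 = 11, so the two pitches are 11 semitones apart.

11 semitones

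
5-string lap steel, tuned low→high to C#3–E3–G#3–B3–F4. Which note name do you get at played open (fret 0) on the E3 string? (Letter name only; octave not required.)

Fret 0 is the open string itself, so the pitch is just E.

E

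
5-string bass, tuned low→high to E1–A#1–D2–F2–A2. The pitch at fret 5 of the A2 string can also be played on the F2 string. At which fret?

9

A2 at fret 5 is A2 + 5 semitones = D3.
The open F2 string is 4 semitones below the open A2, so the same pitch on the F2 string lies at fret 5 + 4 = 9.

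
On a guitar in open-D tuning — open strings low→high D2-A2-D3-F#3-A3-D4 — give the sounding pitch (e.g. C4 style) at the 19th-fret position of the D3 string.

A4

D3 is MIDI 50. Adding 19 gives 69, which is A4.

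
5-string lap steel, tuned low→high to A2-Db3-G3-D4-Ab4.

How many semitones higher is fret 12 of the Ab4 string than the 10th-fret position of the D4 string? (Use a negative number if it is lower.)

Ab4 at fret 12 → Ab5 (MIDI 80); D4 at fret 10 → C5 (MIDI 72).
80 − 72 = 8, so the two pitches are 8 semitones apart.

8 semitones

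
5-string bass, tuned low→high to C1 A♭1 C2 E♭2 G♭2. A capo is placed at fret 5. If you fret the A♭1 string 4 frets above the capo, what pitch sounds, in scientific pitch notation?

F2

The capo raises the open A♭1 by 5 semitones to D♭2; fretting 4 more gives A♭1 + 5 + 4 = A♭1 + 9 semitones = F2.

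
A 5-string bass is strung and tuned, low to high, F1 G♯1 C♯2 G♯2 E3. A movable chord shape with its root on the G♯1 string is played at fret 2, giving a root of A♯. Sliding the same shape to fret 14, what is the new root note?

A♯

Moving from fret 2 to fret 14 shifts the root by 12 semitones.
A♯ up 12 semitones is A♯.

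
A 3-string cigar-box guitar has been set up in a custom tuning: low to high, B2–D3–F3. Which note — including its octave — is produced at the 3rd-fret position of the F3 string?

F3 is MIDI 53. Adding 3 gives 56, which is Ab3.
(Equivalently spelled G#3.)

Ab3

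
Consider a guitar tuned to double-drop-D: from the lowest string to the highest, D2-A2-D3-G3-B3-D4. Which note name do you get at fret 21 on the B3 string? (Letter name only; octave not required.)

The open B3 string plus 21 semitones: B–C–C#–D–…–F#–G–G#.
(Equivalently spelled Ab.)

G#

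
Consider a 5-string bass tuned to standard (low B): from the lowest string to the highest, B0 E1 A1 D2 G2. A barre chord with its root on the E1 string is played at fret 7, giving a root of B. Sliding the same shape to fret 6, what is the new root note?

A#

Moving from fret 7 to fret 6 shifts the root by -1 semitone.
B down 1 semitone is A#.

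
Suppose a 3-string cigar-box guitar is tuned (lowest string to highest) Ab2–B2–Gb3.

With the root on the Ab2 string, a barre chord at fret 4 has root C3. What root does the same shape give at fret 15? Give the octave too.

Moving from fret 4 to fret 15 shifts the root by 11 semitones.
C3 up 11 semitones is B3.

B3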